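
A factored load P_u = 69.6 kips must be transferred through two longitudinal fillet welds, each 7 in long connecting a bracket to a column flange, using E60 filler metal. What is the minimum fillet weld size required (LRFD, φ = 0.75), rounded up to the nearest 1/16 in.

w = 5/16 in

E60XX → F_EXX = 60 ksi.
Total weld length L = 14 in.
Required throat t_e = P_u / (φ × 0.6 F_EXX × L) = 69.6 / (0.75 × 0.6 × 60 × 14) = 0.1841 in.
Required leg w = t_e / 0.707 = 0.2604 in → use 5/16 in.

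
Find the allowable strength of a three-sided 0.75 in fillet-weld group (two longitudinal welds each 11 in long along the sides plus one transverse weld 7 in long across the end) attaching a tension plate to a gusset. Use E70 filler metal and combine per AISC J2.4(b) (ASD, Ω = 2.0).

R_n/Ω ≈ 325 kip

E70XX → F_EXX = 70 ksi.
t_e = 0.707 × 0.75 = 0.5302 in.
R_nwl = 0.6 × 70 × 0.5302 × 22 = 490 kip (longitudinal, 2 welds).
R_nwt = 0.6 × 70 × 0.5302 × 7 = 155.9 kip (transverse, base value).
(i) R_nwl + R_nwt = 645.8 kip; (ii) 0.85 R_nwl + 1.5 R_nwt = 650.3 kip.
R_n = max = 650.3 kip [governs: (ii)]; R_n/Ω = 325.1 kip.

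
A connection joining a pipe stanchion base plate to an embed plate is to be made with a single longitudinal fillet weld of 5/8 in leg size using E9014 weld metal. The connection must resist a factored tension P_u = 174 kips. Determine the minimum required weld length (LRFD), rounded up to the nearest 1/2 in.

L = 10 in

E90XX → F_EXX = 90 ksi.
Throat t_e = 0.707 × 0.625 = 0.4419 in.
φr_n = 0.75 × 0.6 × 90 × 0.4419 = 17.9 kips/in.
L_req = P_u / φr_n = 174 / 17.9 = 9.723 in total.
Round up → use L = 10 in.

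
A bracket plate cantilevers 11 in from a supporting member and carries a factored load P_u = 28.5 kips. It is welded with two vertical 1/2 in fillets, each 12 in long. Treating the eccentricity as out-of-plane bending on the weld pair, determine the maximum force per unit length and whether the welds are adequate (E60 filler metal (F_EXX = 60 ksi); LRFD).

L_w = 2 × 12 = 24 in; section modulus (unit throat) S = 2 × L²/6 = 48 in².
Direct shear f_v = P/L_w = 28.5/24 = 1.188 kip/in.
Moment M = P × e = 28.5 × 11 = 313.5 kip·in; bending f_b = M/S = 6.531 kip/in.
f_max = √(f_v² + f_b²) = √(1.188² + 6.531²) = 6.638 kip/in.
φr_n = 0.75 × 0.6 × 60 × (0.707 × 0.5) = 9.544 kip/in → adequate.

f_max ≈ 6.64 kip/in; adequate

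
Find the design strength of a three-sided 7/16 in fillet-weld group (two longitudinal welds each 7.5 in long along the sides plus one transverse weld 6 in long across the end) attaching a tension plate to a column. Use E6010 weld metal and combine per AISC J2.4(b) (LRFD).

φR_n ≈ 182 kip

E60XX → F_EXX = 60 ksi.
t_e = 0.707 × 0.4375 = 0.3093 in.
R_nwl = 0.6 × 60 × 0.3093 × 15 = 167 kip (longitudinal, 2 welds).
R_nwt = 0.6 × 60 × 0.3093 × 6 = 66.81 kip (transverse, base value).
(i) R_nwl + R_nwt = 233.8 kip; (ii) 0.85 R_nwl + 1.5 R_nwt = 242.2 kip.
R_n = max = 242.2 kip [governs: (ii)]; φR_n = 181.6 kip.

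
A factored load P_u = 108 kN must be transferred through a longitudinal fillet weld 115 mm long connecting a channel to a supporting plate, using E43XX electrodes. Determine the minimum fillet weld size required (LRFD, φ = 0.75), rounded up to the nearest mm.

w = 7 mm

E43XX → F_EXX = 430 MPa.
Total weld length L = 115 mm.
Required throat t_e = P_u / (φ × 0.6 F_EXX × L) = 108 / (0.75 × 0.6 × 430 × 115 × 10⁻³) = 4.853 mm.
Required leg w = t_e / 0.707 = 6.865 mm → use 7 mm.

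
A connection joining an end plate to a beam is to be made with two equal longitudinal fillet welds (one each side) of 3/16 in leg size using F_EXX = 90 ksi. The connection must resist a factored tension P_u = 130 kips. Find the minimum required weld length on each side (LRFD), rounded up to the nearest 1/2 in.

L = 12.5 in on each side

Throat t_e = 0.707 × 0.1875 = 0.1326 in.
φr_n = 0.75 × 0.6 × 90 × 0.1326 = 5.369 kips/in.
L_req = P_u / φr_n = 130 / 5.369 = 24.21 in total.
Per side: 24.21 / 2 = 12.11 in.
Round up → use L = 12.5 in on each side.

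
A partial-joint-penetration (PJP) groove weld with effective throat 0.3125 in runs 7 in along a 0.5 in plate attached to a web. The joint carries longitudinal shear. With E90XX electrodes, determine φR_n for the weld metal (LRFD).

φR_n ≈ 88.6 kip

E90XX → F_EXX = 90 ksi.
Effective throat (given) t_e = 0.3125 in.
A_we = 0.3125 × 7 = 2.188 in².
F_nw = 0.6 F_EXX = 54 ksi.
φR_n = 0.75 × 54 × 2.188 = 88.59 kip.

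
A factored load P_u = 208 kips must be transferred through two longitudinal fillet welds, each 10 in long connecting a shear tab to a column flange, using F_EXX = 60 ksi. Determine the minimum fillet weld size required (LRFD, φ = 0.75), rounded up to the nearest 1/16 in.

w = 9/16 in

Total weld length L = 20 in.
Required throat t_e = P_u / (φ × 0.6 F_EXX × L) = 208 / (0.75 × 0.6 × 60 × 20) = 0.3852 in.
Required leg w = t_e / 0.707 = 0.5448 in → use 9/16 in.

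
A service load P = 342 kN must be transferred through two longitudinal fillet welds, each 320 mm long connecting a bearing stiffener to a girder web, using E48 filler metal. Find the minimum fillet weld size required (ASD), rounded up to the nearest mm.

E48XX → F_EXX = 480 MPa.
Total weld length L = 640 mm.
Required throat t_e = P × Ω / (0.6 F_EXX × L) = 342 × 2.0 / (0.6 × 480 × 640 × 10⁻³) = 3.711 mm.
Required leg w = t_e / 0.707 = 5.249 mm → use 6 mm.

w = 6 mm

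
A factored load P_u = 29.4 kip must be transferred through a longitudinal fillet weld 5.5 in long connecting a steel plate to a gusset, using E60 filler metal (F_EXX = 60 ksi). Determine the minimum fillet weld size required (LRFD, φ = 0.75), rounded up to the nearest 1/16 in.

Total weld length L = 5.5 in.
Required throat t_e = P_u / (φ × 0.6 F_EXX × L) = 29.4 / (0.75 × 0.6 × 60 × 5.5) = 0.198 in.
Required leg w = t_e / 0.707 = 0.28 in → use 5/16 in.

w = 5/16 in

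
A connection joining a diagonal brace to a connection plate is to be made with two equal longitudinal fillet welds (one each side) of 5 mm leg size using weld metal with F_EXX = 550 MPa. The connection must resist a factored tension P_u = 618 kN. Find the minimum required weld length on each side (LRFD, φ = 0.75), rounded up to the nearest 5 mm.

L = 355 mm on each side

Throat t_e = 0.707 × 5 = 3.535 mm.
φr_n = 0.75 × 0.6 × 550 × 3.535 × 10⁻³ = 0.8749 kN/mm.
L_req = P_u / φr_n = 618 / 0.8749 = 706.4 mm total.
Per side: 706.4 / 2 = 353.2 mm.
Round up → use L = 355 mm on each side.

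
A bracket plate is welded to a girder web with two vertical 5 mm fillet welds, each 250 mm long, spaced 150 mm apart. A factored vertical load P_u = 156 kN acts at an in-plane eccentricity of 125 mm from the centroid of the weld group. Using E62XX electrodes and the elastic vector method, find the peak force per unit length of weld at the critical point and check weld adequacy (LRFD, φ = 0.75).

f_max ≈ 736 N/mm; adequate

E62XX → F_EXX = 620 MPa.
Total weld length L_w = 500 mm. Treat welds as unit-width lines.
Polar moment about centroid: J = 2[d³/12 + d(b/2)²] = 2[250³/12 + 250×75²] = 5417000 mm³.
Direct shear f_v = P/L_w = 156×10³ / 500 = 312 N/mm (vertical).
Torsion M = P·e = 156×10³ × 125 = 19500000 N·mm.
Critical point at (x, y) = (75, 125) from centroid. f_tx = M·y/J = 450 N/mm; f_ty = M·x/J = 270 N/mm.
Resultant f_max = √[f_tx² + (f_v + f_ty)²] = √[450² + (312 + 270)²] = 735.7 N/mm.
Capacity per unit length: φr_n = 0.75 × 0.6 × 620 × (0.707 × 5) = 986.3 N/mm.
735.7 ≤ 986.3 → adequate.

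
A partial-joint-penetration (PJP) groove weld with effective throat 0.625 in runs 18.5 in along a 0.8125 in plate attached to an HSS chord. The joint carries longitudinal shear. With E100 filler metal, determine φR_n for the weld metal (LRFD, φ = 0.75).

φR_n ≈ 520 kip

E100XX → F_EXX = 100 ksi.
Effective throat (given) t_e = 0.625 in.
A_we = 0.625 × 18.5 = 11.56 in².
F_nw = 0.6 F_EXX = 60 ksi.
φR_n = 0.75 × 60 × 11.56 = 520.3 kip.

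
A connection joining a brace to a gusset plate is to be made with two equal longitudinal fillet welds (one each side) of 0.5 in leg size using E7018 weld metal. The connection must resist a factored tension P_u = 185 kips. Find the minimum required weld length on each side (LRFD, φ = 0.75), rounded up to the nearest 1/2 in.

L = 8.5 in on each side

E70XX → F_EXX = 70 ksi.
Throat t_e = 0.707 × 0.5 = 0.3535 in.
φr_n = 0.75 × 0.6 × 70 × 0.3535 = 11.14 kips/in.
L_req = P_u / φr_n = 185 / 11.14 = 16.61 in total.
Per side: 16.61 / 2 = 8.307 in.
Round up → use L = 8.5 in on each side.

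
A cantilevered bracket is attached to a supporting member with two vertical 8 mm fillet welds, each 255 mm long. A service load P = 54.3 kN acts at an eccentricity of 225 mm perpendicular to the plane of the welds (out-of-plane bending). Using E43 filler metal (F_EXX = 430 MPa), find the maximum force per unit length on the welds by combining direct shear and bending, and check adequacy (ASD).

f_max ≈ 574 N/mm; adequate

L_w = 2 × 255 = 510 mm; section modulus (unit throat) S = 2 × L²/6 = 21680 mm².
Direct shear f_v = P/L_w = 54.3×10³/510 = 106.5 N/mm.
Moment M = P × e = 54.3×10³ × 225 = 12218000 N·mm; bending f_b = M/S = 563.7 N/mm.
f_max = √(f_v² + f_b²) = √(106.5² + 563.7²) = 573.6 N/mm.
r_n/Ω = (1/2.0) × 0.6 × 430 × (0.707 × 8) = 729.6 N/mm → adequate.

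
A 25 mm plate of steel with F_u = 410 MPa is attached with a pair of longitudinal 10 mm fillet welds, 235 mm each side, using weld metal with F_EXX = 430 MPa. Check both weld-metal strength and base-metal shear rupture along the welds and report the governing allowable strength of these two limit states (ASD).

R_n/Ω ≈ 429 kN (weld metal governs)

t_e = 0.707 × 10 = 7.07 mm; L = 470 mm.
Weld metal: R_n/Ω = (1/2.0) × 0.6 × 430 × 7.07 × 470 × 10⁻³ = 428.7 kN.
Base metal (shear rupture): R_n/Ω = (1/2.0) × 0.6 × 410 × 25 × 470 × 10⁻³ = 1445 kN.
Governing: weld metal.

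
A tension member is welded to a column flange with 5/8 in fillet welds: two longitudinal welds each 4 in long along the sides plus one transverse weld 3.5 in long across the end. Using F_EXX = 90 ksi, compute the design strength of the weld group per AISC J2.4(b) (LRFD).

φR_n ≈ 216 kip

t_e = 0.707 × 0.625 = 0.4419 in.
R_nwl = 0.6 × 90 × 0.4419 × 8 = 190.9 kip (longitudinal, 2 welds).
R_nwt = 0.6 × 90 × 0.4419 × 3.5 = 83.51 kip (transverse, base value).
(i) R_nwl + R_nwt = 274.4 kip; (ii) 0.85 R_nwl + 1.5 R_nwt = 287.5 kip.
R_n = max = 287.5 kip [governs: (ii)]; φR_n = 215.6 kip.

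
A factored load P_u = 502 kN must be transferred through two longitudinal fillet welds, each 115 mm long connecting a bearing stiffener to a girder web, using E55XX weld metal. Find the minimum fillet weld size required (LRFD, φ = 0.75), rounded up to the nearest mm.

w = 13 mm

E55XX → F_EXX = 550 MPa.
Total weld length L = 230 mm.
Required throat t_e = P_u / (φ × 0.6 F_EXX × L) = 502 / (0.75 × 0.6 × 550 × 230 × 10⁻³) = 8.819 mm.
Required leg w = t_e / 0.707 = 12.47 mm → use 13 mm.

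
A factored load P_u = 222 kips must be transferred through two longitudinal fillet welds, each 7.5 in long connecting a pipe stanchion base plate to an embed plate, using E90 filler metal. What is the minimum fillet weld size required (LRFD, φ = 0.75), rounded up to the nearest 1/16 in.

w = 9/16 in

E90XX → F_EXX = 90 ksi.
Total weld length L = 15 in.
Required throat t_e = P_u / (φ × 0.6 F_EXX × L) = 222 / (0.75 × 0.6 × 90 × 15) = 0.3654 in.
Required leg w = t_e / 0.707 = 0.5169 in → use 9/16 in.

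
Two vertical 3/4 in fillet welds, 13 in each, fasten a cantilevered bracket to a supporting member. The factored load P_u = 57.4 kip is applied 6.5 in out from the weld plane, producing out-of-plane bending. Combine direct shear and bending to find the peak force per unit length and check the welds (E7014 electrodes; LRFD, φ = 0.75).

E70XX → F_EXX = 70 ksi.
L_w = 2 × 13 = 26 in; section modulus (unit throat) S = 2 × L²/6 = 56.33 in².
Direct shear f_v = P/L_w = 57.4/26 = 2.208 kip/in.
Moment M = P × e = 57.4 × 6.5 = 373.1 kip·in; bending f_b = M/S = 6.623 kip/in.
f_max = √(f_v² + f_b²) = √(2.208² + 6.623²) = 6.981 kip/in.
φr_n = 0.75 × 0.6 × 70 × (0.707 × 0.75) = 16.7 kip/in → adequate.

f_max ≈ 6.98 kip/in; adequate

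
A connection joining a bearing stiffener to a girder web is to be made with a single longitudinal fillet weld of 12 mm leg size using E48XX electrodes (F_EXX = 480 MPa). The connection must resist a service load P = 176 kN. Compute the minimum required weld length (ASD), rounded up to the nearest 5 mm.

L = 145 mm

Throat t_e = 0.707 × 12 = 8.484 mm.
r_n/Ω = (0.6 × 480 × 8.484) / 2.0 = 1222 N/mm = 1.222 kN/mm.
L_req = P / (r_n/Ω) = 176 / 1.222 = 144.1 mm total.
Round up → use L = 145 mm.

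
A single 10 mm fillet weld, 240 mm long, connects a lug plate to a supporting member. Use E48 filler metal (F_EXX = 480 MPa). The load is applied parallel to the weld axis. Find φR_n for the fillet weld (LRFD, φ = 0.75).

φR_n ≈ 367 kN

Effective throat t_e = 0.707 × 10 = 7.07 mm.
Total length L = 240 mm; A_we = 7.07 × 240 = 1697 mm².
F_nw = 0.6 F_EXX = 0.6 × 480 = 288 MPa.
φR_n = 0.75 × 288 × 1697 × 10⁻³ = 366.5 kN.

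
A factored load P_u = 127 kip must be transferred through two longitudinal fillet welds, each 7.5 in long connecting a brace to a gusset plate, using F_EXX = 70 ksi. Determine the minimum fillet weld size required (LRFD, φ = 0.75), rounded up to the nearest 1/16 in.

w = 7/16 in

Total weld length L = 15 in.
Required throat t_e = P_u / (φ × 0.6 F_EXX × L) = 127 / (0.75 × 0.6 × 70 × 15) = 0.2688 in.
Required leg w = t_e / 0.707 = 0.3802 in → use 7/16 in.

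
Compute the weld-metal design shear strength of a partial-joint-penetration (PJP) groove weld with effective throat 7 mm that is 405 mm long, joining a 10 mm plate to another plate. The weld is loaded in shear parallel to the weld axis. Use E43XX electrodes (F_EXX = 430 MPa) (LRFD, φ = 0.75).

φR_n ≈ 549 kN

Effective throat (given) t_e = 7 mm.
A_we = 7 × 405 = 2835 mm².
F_nw = 0.6 F_EXX = 258 MPa.
φR_n = 0.75 × 258 × 2835 × 10⁻³ = 548.6 kN.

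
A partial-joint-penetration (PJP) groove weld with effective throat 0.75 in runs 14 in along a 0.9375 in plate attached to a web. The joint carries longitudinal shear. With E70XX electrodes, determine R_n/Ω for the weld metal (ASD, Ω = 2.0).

E70XX → F_EXX = 70 ksi.
Effective throat (given) t_e = 0.75 in.
A_we = 0.75 × 14 = 10.5 in².
F_nw = 0.6 F_EXX = 42 ksi.
R_n/Ω = (42 × 10.5) / 2.0 = 220.5 kip.

R_n/Ω ≈ 220 kip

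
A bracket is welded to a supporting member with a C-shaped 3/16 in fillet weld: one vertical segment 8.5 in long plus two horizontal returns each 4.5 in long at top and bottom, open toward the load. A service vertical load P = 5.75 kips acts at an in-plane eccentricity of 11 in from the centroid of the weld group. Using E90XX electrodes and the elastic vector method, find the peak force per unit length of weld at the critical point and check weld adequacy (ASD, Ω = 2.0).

E90XX → F_EXX = 90 ksi.
Total weld length L_w = 17.5 in. Treat welds as unit-width lines.
Centroid: x̄ = 2×4.5×2.25 / 17.5 = 1.157 in from the vertical weld.
Polar moment about centroid: J = I_x + I_y = [8.5³/12 + 2×4.5×4.25²] + [8.5×1.157² + 2(4.5³/12 + 4.5×1.093²)] = 251.1 in³.
Direct shear f_v = P/L_w = 5.75 / 17.5 = 0.3286 kip/in (vertical).
Torsion M = P·e = 5.75 × 11 = 63.25 kip·in.
Critical point at (x, y) = (3.343, 4.25) from centroid. f_tx = M·y/J = 1.071 kip/in; f_ty = M·x/J = 0.8422 kip/in.
Resultant f_max = √[f_tx² + (f_v + f_ty)²] = √[1.071² + (0.3286 + 0.8422)²] = 1.587 kip/in.
Capacity per unit length: r_n/Ω = (1/2.0) × 0.6 × 90 × (0.707 × 0.1875) = 3.579 kip/in.
1.587 ≤ 3.579 → adequate.

f_max ≈ 1.59 kip/in; adequate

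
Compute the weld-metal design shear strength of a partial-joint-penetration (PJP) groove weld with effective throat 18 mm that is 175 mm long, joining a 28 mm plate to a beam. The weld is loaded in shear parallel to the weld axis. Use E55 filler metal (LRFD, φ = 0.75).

φR_n ≈ 780 kN

E55XX → F_EXX = 550 MPa.
Effective throat (given) t_e = 18 mm.
A_we = 18 × 175 = 3150 mm².
F_nw = 0.6 F_EXX = 330 MPa.
φR_n = 0.75 × 330 × 3150 × 10⁻³ = 779.6 kN.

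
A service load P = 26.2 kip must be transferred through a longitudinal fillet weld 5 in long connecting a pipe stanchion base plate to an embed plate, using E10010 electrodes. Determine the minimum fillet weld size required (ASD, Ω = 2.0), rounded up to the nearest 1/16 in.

w = 1/4 in

E100XX → F_EXX = 100 ksi.
Total weld length L = 5 in.
Required throat t_e = P × Ω / (0.6 F_EXX × L) = 26.2 × 2.0 / (0.6 × 100 × 5) = 0.1747 in.
Required leg w = t_e / 0.707 = 0.2471 in → use 1/4 in.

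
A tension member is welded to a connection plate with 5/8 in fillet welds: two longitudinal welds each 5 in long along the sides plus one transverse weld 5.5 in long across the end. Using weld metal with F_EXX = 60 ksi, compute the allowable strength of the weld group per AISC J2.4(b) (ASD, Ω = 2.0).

t_e = 0.707 × 0.625 = 0.4419 in.
R_nwl = 0.6 × 60 × 0.4419 × 10 = 159.1 kip (longitudinal, 2 welds).
R_nwt = 0.6 × 60 × 0.4419 × 5.5 = 87.49 kip (transverse, base value).
(i) R_nwl + R_nwt = 246.6 kip; (ii) 0.85 R_nwl + 1.5 R_nwt = 266.5 kip.
R_n = max = 266.5 kip [governs: (ii)]; R_n/Ω = 133.2 kip.

R_n/Ω ≈ 133 kip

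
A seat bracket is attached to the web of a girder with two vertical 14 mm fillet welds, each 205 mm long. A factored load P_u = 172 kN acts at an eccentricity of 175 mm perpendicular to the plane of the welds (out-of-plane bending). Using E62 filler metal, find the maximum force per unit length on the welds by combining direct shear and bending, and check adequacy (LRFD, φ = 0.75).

E62XX → F_EXX = 620 MPa.
L_w = 2 × 205 = 410 mm; section modulus (unit throat) S = 2 × L²/6 = 14010 mm².
Direct shear f_v = P/L_w = 172×10³/410 = 419.5 N/mm.
Moment M = P × e = 172×10³ × 175 = 30100000 N·mm; bending f_b = M/S = 2149 N/mm.
f_max = √(f_v² + f_b²) = √(419.5² + 2149²) = 2189 N/mm.
φr_n = 0.75 × 0.6 × 620 × (0.707 × 14) = 2762 N/mm → adequate.

f_max ≈ 2190 N/mm; adequate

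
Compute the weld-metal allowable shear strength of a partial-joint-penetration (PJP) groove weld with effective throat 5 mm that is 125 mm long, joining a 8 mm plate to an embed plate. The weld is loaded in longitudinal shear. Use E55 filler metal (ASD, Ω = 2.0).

E55XX → F_EXX = 550 MPa.
Effective throat (given) t_e = 5 mm.
A_we = 5 × 125 = 625 mm².
F_nw = 0.6 F_EXX = 330 MPa.
R_n/Ω = (330 × 625) / 2.0 × 10⁻³ = 103.1 kN.

R_n/Ω ≈ 103 kN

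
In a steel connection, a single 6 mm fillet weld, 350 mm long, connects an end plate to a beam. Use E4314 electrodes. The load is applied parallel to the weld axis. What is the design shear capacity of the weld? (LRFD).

φR_n ≈ 287 kN

E43XX → F_EXX = 430 MPa.
Effective throat t_e = 0.707 × 6 = 4.242 mm.
Total length L = 350 mm; A_we = 4.242 × 350 = 1485 mm².
F_nw = 0.6 F_EXX = 0.6 × 430 = 258 MPa.
φR_n = 0.75 × 258 × 1485 × 10⁻³ = 287.3 kN.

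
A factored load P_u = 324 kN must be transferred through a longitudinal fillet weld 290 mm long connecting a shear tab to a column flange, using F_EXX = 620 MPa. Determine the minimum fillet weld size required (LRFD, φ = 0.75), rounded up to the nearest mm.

Total weld length L = 290 mm.
Required throat t_e = P_u / (φ × 0.6 F_EXX × L) = 324 / (0.75 × 0.6 × 620 × 290 × 10⁻³) = 4.004 mm.
Required leg w = t_e / 0.707 = 5.664 mm → use 6 mm.

w = 6 mm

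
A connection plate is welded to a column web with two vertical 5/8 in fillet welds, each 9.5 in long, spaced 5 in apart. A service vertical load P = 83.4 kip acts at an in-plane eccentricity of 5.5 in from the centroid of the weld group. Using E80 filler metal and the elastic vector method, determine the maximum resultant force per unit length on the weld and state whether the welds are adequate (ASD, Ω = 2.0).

E80XX → F_EXX = 80 ksi.
Total weld length L_w = 19 in. Treat welds as unit-width lines.
Polar moment about centroid: J = 2[d³/12 + d(b/2)²] = 2[9.5³/12 + 9.5×2.5²] = 261.6 in³.
Direct shear f_v = P/L_w = 83.4 / 19 = 4.389 kip/in (vertical).
Torsion M = P·e = 83.4 × 5.5 = 458.7 kip·in.
Critical point at (x, y) = (2.5, 4.75) from centroid. f_tx = M·y/J = 8.327 kip/in; f_ty = M·x/J = 4.383 kip/in.
Resultant f_max = √[f_tx² + (f_v + f_ty)²] = √[8.327² + (4.389 + 4.383)²] = 12.1 kip/in.
Capacity per unit length: r_n/Ω = (1/2.0) × 0.6 × 80 × (0.707 × 0.625) = 10.6 kip/in.
12.1 > 10.6 → NOT adequate.

f_max ≈ 12.1 kip/in; NOT adequate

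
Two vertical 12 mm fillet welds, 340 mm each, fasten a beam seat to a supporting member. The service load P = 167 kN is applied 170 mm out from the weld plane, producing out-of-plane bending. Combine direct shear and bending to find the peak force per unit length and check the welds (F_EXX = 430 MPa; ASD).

L_w = 2 × 340 = 680 mm; section modulus (unit throat) S = 2 × L²/6 = 38530 mm².
Direct shear f_v = P/L_w = 167×10³/680 = 245.6 N/mm.
Moment M = P × e = 167×10³ × 170 = 28390000 N·mm; bending f_b = M/S = 736.8 N/mm.
f_max = √(f_v² + f_b²) = √(245.6² + 736.8²) = 776.6 N/mm.
r_n/Ω = (1/2.0) × 0.6 × 430 × (0.707 × 12) = 1094 N/mm → adequate.

f_max ≈ 777 N/mm; adequate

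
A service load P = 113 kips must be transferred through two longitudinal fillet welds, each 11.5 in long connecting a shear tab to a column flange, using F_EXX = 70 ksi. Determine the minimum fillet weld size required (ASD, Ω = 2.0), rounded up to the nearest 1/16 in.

Total weld length L = 23 in.
Required throat t_e = P × Ω / (0.6 F_EXX × L) = 113 × 2.0 / (0.6 × 70 × 23) = 0.234 in.
Required leg w = t_e / 0.707 = 0.3309 in → use 3/8 in.

w = 3/8 in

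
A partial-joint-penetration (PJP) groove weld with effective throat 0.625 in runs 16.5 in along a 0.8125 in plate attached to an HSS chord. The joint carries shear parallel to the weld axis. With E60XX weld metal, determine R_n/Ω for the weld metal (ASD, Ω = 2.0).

R_n/Ω ≈ 186 kips

E60XX → F_EXX = 60 ksi.
Effective throat (given) t_e = 0.625 in.
A_we = 0.625 × 16.5 = 10.31 in².
F_nw = 0.6 F_EXX = 36 ksi.
R_n/Ω = (36 × 10.31) / 2.0 = 185.6 kips.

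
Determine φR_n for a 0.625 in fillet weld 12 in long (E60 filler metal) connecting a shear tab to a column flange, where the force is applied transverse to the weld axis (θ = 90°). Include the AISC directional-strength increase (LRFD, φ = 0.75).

E60XX → F_EXX = 60 ksi.
t_e = 0.707 × 0.625 = 0.4419 in; A_we = 0.4419 × 12 = 5.302 in².
Directional factor: 1.0 + 0.5 sin^1.5(90°) = 1.5.
F_nw = 0.6 × 60 × 1.5 = 54 ksi.
φR_n = 0.75 × 54 × 5.302 = 214.8 kip.

φR_n ≈ 215 kip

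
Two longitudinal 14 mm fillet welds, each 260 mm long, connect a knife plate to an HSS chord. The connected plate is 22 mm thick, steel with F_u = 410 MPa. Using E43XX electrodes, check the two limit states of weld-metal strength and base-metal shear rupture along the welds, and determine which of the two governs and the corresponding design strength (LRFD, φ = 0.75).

E43XX → F_EXX = 430 MPa.
t_e = 0.707 × 14 = 9.898 mm; L = 520 mm.
Weld metal: φR_n = 0.75 × 0.6 × 430 × 9.898 × 520 × 10⁻³ = 995.9 kN.
Base metal (shear rupture): φR_n = 0.75 × 0.6 × 410 × 22 × 520 × 10⁻³ = 2111 kN.
Governing: weld metal.

φR_n ≈ 996 kN (weld metal governs)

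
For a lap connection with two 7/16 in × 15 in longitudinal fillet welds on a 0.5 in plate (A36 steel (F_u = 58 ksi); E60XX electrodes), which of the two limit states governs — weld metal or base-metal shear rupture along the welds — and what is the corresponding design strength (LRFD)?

E60XX → F_EXX = 60 ksi.
t_e = 0.707 × 0.4375 = 0.3093 in; L = 30 in.
Weld metal: φR_n = 0.75 × 0.6 × 60 × 0.3093 × 30 = 250.5 kips.
Base metal (shear rupture): φR_n = 0.75 × 0.6 × 58 × 0.5 × 30 = 391.5 kips.
Governing: weld metal.

φR_n ≈ 251 kips (weld metal governs)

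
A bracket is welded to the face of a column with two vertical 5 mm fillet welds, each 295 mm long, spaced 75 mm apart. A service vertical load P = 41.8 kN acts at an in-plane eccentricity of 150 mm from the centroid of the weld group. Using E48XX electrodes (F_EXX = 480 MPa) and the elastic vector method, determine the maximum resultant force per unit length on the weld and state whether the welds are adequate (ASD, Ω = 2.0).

f_max ≈ 215 N/mm; adequate

Total weld length L_w = 590 mm. Treat welds as unit-width lines.
Polar moment about centroid: J = 2[d³/12 + d(b/2)²] = 2[295³/12 + 295×37.5²] = 5108000 mm³.
Direct shear f_v = P/L_w = 41.8×10³ / 590 = 70.85 N/mm (vertical).
Torsion M = P·e = 41.8×10³ × 150 = 6270000 N·mm.
Critical point at (x, y) = (37.5, 147.5) from centroid. f_tx = M·y/J = 181 N/mm; f_ty = M·x/J = 46.03 N/mm.
Resultant f_max = √[f_tx² + (f_v + f_ty)²] = √[181² + (70.85 + 46.03)²] = 215.5 N/mm.
Capacity per unit length: r_n/Ω = (1/2.0) × 0.6 × 480 × (0.707 × 5) = 509 N/mm.
215.5 ≤ 509 → adequate.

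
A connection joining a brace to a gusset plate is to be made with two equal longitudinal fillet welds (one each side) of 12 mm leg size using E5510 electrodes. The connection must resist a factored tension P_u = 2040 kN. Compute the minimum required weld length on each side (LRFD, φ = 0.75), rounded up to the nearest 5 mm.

E55XX → F_EXX = 550 MPa.
Throat t_e = 0.707 × 12 = 8.484 mm.
φr_n = 0.75 × 0.6 × 550 × 8.484 × 10⁻³ = 2.1 kN/mm.
L_req = P_u / φr_n = 2040 / 2.1 = 971.5 mm total.
Per side: 971.5 / 2 = 485.8 mm.
Round up → use L = 490 mm on each side.

L = 490 mm on each side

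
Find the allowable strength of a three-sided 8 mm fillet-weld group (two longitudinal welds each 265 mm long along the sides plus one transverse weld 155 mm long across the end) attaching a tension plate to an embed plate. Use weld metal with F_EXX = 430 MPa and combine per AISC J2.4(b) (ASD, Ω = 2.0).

R_n/Ω ≈ 500 kN

t_e = 0.707 × 8 = 5.656 mm.
R_nwl = 0.6 × 430 × 5.656 × 530 × 10⁻³ = 773.4 kN (longitudinal, 2 welds).
R_nwt = 0.6 × 430 × 5.656 × 155 × 10⁻³ = 226.2 kN (transverse, base value).
(i) R_nwl + R_nwt = 999.6 kN; (ii) 0.85 R_nwl + 1.5 R_nwt = 996.7 kN.
R_n = max = 999.6 kN [governs: (i)]; R_n/Ω = 499.8 kN.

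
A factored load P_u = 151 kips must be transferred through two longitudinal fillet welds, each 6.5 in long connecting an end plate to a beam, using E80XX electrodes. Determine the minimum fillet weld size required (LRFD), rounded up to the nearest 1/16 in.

E80XX → F_EXX = 80 ksi.
Total weld length L = 13 in.
Required throat t_e = P_u / (φ × 0.6 F_EXX × L) = 151 / (0.75 × 0.6 × 80 × 13) = 0.3226 in.
Required leg w = t_e / 0.707 = 0.4564 in → use 1/2 in.

w = 1/2 in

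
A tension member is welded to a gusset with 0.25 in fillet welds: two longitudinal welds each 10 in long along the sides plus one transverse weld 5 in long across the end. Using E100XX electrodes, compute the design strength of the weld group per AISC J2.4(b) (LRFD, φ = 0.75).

φR_n ≈ 199 kip

E100XX → F_EXX = 100 ksi.
t_e = 0.707 × 0.25 = 0.1767 in.
R_nwl = 0.6 × 100 × 0.1767 × 20 = 212.1 kip (longitudinal, 2 welds).
R_nwt = 0.6 × 100 × 0.1767 × 5 = 53.02 kip (transverse, base value).
(i) R_nwl + R_nwt = 265.1 kip; (ii) 0.85 R_nwl + 1.5 R_nwt = 259.8 kip.
R_n = max = 265.1 kip [governs: (i)]; φR_n = 198.8 kip.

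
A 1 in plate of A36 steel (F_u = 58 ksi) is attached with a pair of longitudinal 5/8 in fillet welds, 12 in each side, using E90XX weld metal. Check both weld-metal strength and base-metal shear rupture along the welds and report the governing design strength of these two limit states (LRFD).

φR_n ≈ 430 kip (weld metal governs)

E90XX → F_EXX = 90 ksi.
t_e = 0.707 × 0.625 = 0.4419 in; L = 24 in.
Weld metal: φR_n = 0.75 × 0.6 × 90 × 0.4419 × 24 = 429.5 kip.
Base metal (shear rupture): φR_n = 0.75 × 0.6 × 58 × 1 × 24 = 626.4 kip.
Governing: weld metal.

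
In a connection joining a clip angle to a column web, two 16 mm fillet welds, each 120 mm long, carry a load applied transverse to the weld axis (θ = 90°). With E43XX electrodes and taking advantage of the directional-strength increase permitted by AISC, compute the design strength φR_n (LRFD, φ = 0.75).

φR_n ≈ 788 kN

E43XX → F_EXX = 430 MPa.
t_e = 0.707 × 16 = 11.31 mm; A_we = 11.31 × 240 = 2715 mm².
Directional factor: 1.0 + 0.5 sin^1.5(90°) = 1.5.
F_nw = 0.6 × 430 × 1.5 = 387 MPa.
φR_n = 0.75 × 387 × 2715 × 10⁻³ = 788 kN.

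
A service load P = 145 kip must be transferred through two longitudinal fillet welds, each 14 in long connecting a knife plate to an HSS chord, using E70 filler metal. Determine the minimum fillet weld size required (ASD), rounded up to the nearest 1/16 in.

w = 3/8 in

E70XX → F_EXX = 70 ksi.
Total weld length L = 28 in.
Required throat t_e = P × Ω / (0.6 F_EXX × L) = 145 × 2.0 / (0.6 × 70 × 28) = 0.2466 in.
Required leg w = t_e / 0.707 = 0.3488 in → use 3/8 in.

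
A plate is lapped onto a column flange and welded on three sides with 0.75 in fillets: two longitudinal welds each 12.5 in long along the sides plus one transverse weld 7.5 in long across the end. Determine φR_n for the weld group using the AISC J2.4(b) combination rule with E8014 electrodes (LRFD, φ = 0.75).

E80XX → F_EXX = 80 ksi.
t_e = 0.707 × 0.75 = 0.5302 in.
R_nwl = 0.6 × 80 × 0.5302 × 25 = 636.3 kips (longitudinal, 2 welds).
R_nwt = 0.6 × 80 × 0.5302 × 7.5 = 190.9 kips (transverse, base value).
(i) R_nwl + R_nwt = 827.2 kips; (ii) 0.85 R_nwl + 1.5 R_nwt = 827.2 kips.
R_n = max = 827.2 kips [governs: (i)]; φR_n = 620.4 kips.

φR_n ≈ 620 kips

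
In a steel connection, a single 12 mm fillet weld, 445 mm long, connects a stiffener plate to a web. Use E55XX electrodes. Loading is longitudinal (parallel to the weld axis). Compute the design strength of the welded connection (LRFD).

E55XX → F_EXX = 550 MPa.
Effective throat t_e = 0.707 × 12 = 8.484 mm.
Total length L = 445 mm; A_we = 8.484 × 445 = 3775 mm².
F_nw = 0.6 F_EXX = 0.6 × 550 = 330 MPa.
φR_n = 0.75 × 330 × 3775 × 10⁻³ = 934.4 kN.

φR_n ≈ 934 kN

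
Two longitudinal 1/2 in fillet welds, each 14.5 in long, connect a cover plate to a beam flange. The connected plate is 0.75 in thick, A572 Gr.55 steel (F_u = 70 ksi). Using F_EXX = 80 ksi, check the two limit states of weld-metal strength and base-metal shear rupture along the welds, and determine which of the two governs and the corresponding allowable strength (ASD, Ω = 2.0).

R_n/Ω ≈ 246 kip (weld metal governs)

t_e = 0.707 × 0.5 = 0.3535 in; L = 29 in.
Weld metal: R_n/Ω = (1/2.0) × 0.6 × 80 × 0.3535 × 29 = 246 kip.
Base metal (shear rupture): R_n/Ω = (1/2.0) × 0.6 × 70 × 0.75 × 29 = 456.8 kip.
Governing: weld metal.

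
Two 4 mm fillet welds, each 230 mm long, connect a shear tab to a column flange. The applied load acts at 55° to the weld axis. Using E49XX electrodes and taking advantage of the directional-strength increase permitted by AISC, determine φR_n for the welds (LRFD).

E49XX → F_EXX = 490 MPa.
t_e = 0.707 × 4 = 2.828 mm; A_we = 2.828 × 460 = 1301 mm².
Directional factor: 1.0 + 0.5 sin^1.5(55°) = 1.371.
F_nw = 0.6 × 490 × 1.371 = 403 MPa.
φR_n = 0.75 × 403 × 1301 × 10⁻³ = 393.2 kN.

φR_n ≈ 393 kN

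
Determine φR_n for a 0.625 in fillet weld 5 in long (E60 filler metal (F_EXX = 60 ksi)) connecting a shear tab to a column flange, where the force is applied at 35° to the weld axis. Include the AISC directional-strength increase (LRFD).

φR_n ≈ 72.6 kips

t_e = 0.707 × 0.625 = 0.4419 in; A_we = 0.4419 × 5 = 2.209 in².
Directional factor: 1.0 + 0.5 sin^1.5(35°) = 1.217.
F_nw = 0.6 × 60 × 1.217 = 43.82 ksi.
φR_n = 0.75 × 43.82 × 2.209 = 72.61 kips.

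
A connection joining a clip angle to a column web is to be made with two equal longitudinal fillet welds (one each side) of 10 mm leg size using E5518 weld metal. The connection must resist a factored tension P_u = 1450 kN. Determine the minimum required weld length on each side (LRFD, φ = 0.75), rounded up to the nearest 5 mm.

E55XX → F_EXX = 550 MPa.
Throat t_e = 0.707 × 10 = 7.07 mm.
φr_n = 0.75 × 0.6 × 550 × 7.07 × 10⁻³ = 1.75 kN/mm.
L_req = P_u / φr_n = 1450 / 1.75 = 828.7 mm total.
Per side: 828.7 / 2 = 414.3 mm.
Round up → use L = 415 mm on each side.

L = 415 mm on each side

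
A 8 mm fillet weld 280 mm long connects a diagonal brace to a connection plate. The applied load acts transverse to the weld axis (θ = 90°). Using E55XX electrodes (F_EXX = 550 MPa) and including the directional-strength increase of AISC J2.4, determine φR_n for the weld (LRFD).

t_e = 0.707 × 8 = 5.656 mm; A_we = 5.656 × 280 = 1584 mm².
Directional factor: 1.0 + 0.5 sin^1.5(90°) = 1.5.
F_nw = 0.6 × 550 × 1.5 = 495 MPa.
φR_n = 0.75 × 495 × 1584 × 10⁻³ = 587.9 kN.

φR_n ≈ 588 kN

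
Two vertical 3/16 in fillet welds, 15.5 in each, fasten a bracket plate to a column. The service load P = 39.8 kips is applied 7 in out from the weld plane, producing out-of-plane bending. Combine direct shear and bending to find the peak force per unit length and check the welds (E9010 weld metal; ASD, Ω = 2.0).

E90XX → F_EXX = 90 ksi.
L_w = 2 × 15.5 = 31 in; section modulus (unit throat) S = 2 × L²/6 = 80.08 in².
Direct shear f_v = P/L_w = 39.8/31 = 1.284 kip/in.
Moment M = P × e = 39.8 × 7 = 278.6 kip·in; bending f_b = M/S = 3.479 kip/in.
f_max = √(f_v² + f_b²) = √(1.284² + 3.479²) = 3.708 kip/in.
r_n/Ω = (1/2.0) × 0.6 × 90 × (0.707 × 0.1875) = 3.579 kip/in → NOT adequate.

f_max ≈ 3.71 kip/in; NOT adequate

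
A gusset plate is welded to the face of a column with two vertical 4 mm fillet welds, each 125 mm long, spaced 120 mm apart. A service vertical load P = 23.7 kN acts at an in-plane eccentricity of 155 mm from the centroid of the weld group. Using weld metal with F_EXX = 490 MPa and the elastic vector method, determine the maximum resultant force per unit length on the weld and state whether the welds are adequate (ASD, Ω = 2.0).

f_max ≈ 332 N/mm; adequate

Total weld length L_w = 250 mm. Treat welds as unit-width lines.
Polar moment about centroid: J = 2[d³/12 + d(b/2)²] = 2[125³/12 + 125×60²] = 1226000 mm³.
Direct shear f_v = P/L_w = 23.7×10³ / 250 = 94.8 N/mm (vertical).
Torsion M = P·e = 23.7×10³ × 155 = 3673500 N·mm.
Critical point at (x, y) = (60, 62.5) from centroid. f_tx = M·y/J = 187.3 N/mm; f_ty = M·x/J = 179.9 N/mm.
Resultant f_max = √[f_tx² + (f_v + f_ty)²] = √[187.3² + (94.8 + 179.9)²] = 332.5 N/mm.
Capacity per unit length: r_n/Ω = (1/2.0) × 0.6 × 490 × (0.707 × 4) = 415.7 N/mm.
332.5 ≤ 415.7 → adequate.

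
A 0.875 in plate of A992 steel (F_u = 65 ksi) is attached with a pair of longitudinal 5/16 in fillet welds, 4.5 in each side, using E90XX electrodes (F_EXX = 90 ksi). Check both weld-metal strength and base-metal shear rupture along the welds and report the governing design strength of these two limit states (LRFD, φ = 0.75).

t_e = 0.707 × 0.3125 = 0.2209 in; L = 9 in.
Weld metal: φR_n = 0.75 × 0.6 × 90 × 0.2209 × 9 = 80.53 kip.
Base metal (shear rupture): φR_n = 0.75 × 0.6 × 65 × 0.875 × 9 = 230.3 kip.
Governing: weld metal.

φR_n ≈ 80.5 kip (weld metal governs)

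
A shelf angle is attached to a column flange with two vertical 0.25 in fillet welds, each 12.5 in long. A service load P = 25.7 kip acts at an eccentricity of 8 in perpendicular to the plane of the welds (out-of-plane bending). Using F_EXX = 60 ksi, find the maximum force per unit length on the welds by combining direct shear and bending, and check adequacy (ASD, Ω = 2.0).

f_max ≈ 4.08 kip/in; NOT adequate

L_w = 2 × 12.5 = 25 in; section modulus (unit throat) S = 2 × L²/6 = 52.08 in².
Direct shear f_v = P/L_w = 25.7/25 = 1.028 kip/in.
Moment M = P × e = 25.7 × 8 = 205.6 kip·in; bending f_b = M/S = 3.948 kip/in.
f_max = √(f_v² + f_b²) = √(1.028² + 3.948²) = 4.079 kip/in.
r_n/Ω = (1/2.0) × 0.6 × 60 × (0.707 × 0.25) = 3.181 kip/in → NOT adequate.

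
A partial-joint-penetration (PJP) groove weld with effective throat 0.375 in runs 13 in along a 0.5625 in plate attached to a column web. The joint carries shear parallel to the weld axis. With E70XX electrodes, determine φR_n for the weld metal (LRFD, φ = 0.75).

E70XX → F_EXX = 70 ksi.
Effective throat (given) t_e = 0.375 in.
A_we = 0.375 × 13 = 4.875 in².
F_nw = 0.6 F_EXX = 42 ksi.
φR_n = 0.75 × 42 × 4.875 = 153.6 kip.

φR_n ≈ 154 kip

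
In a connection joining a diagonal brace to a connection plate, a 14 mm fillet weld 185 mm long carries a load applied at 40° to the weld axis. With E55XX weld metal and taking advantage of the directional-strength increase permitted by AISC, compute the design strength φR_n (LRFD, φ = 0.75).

φR_n ≈ 570 kN

E55XX → F_EXX = 550 MPa.
t_e = 0.707 × 14 = 9.898 mm; A_we = 9.898 × 185 = 1831 mm².
Directional factor: 1.0 + 0.5 sin^1.5(40°) = 1.258.
F_nw = 0.6 × 550 × 1.258 = 415 MPa.
φR_n = 0.75 × 415 × 1831 × 10⁻³ = 570 kN.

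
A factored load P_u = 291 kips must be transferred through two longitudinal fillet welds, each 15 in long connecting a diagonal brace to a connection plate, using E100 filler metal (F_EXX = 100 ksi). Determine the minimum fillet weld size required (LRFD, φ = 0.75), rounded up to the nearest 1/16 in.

Total weld length L = 30 in.
Required throat t_e = P_u / (φ × 0.6 F_EXX × L) = 291 / (0.75 × 0.6 × 100 × 30) = 0.2156 in.
Required leg w = t_e / 0.707 = 0.3049 in → use 5/16 in.

w = 5/16 in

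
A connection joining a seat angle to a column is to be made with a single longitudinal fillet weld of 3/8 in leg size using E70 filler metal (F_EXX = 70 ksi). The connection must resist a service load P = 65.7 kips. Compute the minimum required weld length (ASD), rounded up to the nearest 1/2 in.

L = 12 in

Throat t_e = 0.707 × 0.375 = 0.2651 in.
r_n/Ω = (0.6 × 70 × 0.2651) / 2.0 = 5.568 kip/in.
L_req = P / (r_n/Ω) = 65.7 / 5.568 = 11.8 in total.
Round up → use L = 12 in.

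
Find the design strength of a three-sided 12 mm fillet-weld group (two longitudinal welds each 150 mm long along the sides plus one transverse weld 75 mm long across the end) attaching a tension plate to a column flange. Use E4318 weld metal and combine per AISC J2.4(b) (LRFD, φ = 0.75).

φR_n ≈ 616 kN

E43XX → F_EXX = 430 MPa.
t_e = 0.707 × 12 = 8.484 mm.
R_nwl = 0.6 × 430 × 8.484 × 300 × 10⁻³ = 656.7 kN (longitudinal, 2 welds).
R_nwt = 0.6 × 430 × 8.484 × 75 × 10⁻³ = 164.2 kN (transverse, base value).
(i) R_nwl + R_nwt = 820.8 kN; (ii) 0.85 R_nwl + 1.5 R_nwt = 804.4 kN.
R_n = max = 820.8 kN [governs: (i)]; φR_n = 615.6 kN.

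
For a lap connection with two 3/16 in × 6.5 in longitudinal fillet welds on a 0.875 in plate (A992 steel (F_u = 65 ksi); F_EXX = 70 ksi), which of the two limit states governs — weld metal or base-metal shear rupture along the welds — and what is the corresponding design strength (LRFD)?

φR_n ≈ 54.3 kips (weld metal governs)

t_e = 0.707 × 0.1875 = 0.1326 in; L = 13 in.
Weld metal: φR_n = 0.75 × 0.6 × 70 × 0.1326 × 13 = 54.28 kips.
Base metal (shear rupture): φR_n = 0.75 × 0.6 × 65 × 0.875 × 13 = 332.7 kips.
Governing: weld metal.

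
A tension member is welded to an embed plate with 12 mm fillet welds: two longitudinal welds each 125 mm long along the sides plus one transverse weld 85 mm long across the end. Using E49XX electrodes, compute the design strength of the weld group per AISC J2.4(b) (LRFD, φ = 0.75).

E49XX → F_EXX = 490 MPa.
t_e = 0.707 × 12 = 8.484 mm.
R_nwl = 0.6 × 490 × 8.484 × 250 × 10⁻³ = 623.6 kN (longitudinal, 2 welds).
R_nwt = 0.6 × 490 × 8.484 × 85 × 10⁻³ = 212 kN (transverse, base value).
(i) R_nwl + R_nwt = 835.6 kN; (ii) 0.85 R_nwl + 1.5 R_nwt = 848.1 kN.
R_n = max = 848.1 kN [governs: (ii)]; φR_n = 636 kN.

φR_n ≈ 636 kN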